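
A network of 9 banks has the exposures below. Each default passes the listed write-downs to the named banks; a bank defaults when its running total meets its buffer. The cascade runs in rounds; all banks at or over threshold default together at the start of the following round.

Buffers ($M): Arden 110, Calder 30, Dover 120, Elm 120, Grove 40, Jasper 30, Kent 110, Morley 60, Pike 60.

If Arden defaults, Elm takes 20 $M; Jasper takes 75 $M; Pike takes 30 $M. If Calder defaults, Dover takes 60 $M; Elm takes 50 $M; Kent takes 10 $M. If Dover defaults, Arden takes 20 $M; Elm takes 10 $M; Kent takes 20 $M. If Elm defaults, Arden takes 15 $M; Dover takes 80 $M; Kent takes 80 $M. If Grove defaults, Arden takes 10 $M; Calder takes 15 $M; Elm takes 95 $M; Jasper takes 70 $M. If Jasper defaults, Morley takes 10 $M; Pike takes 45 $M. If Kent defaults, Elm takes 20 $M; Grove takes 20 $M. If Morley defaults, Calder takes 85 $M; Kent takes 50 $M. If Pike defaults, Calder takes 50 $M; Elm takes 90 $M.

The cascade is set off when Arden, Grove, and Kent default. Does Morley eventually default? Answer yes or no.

Round 1 — Arden, Grove, Kent default (initial).
  Calder: +15 → 15 < 30
  Elm: +20+95+20 → 135 ≥ 120
  Jasper: +75+70 → 145 ≥ 30
  Pike: +30 → 30 < 60
Round 2 — Elm, Jasper default.
  Dover: +80 → 80 < 120
  Morley: +10 → 10 < 60
  Pike: +45 → 75 ≥ 60
Round 3 — Pike defaults.
  Calder: +50 → 65 ≥ 30
Round 4 — Calder defaults.
  Dover: +60 → 140 ≥ 120
Round 5 — Dover defaults.
No further defaults.

no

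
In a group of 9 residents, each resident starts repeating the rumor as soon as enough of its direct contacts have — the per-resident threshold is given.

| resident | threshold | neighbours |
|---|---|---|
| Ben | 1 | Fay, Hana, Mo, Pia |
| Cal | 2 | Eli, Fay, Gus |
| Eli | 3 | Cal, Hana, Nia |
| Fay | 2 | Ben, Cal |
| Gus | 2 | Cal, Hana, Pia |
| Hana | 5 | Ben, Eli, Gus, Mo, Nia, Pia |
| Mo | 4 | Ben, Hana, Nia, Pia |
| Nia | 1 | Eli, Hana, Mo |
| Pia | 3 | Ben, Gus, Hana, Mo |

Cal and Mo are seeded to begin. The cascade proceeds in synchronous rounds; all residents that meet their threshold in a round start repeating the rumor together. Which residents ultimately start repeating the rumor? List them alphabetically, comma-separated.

Ben, Cal, Fay, Mo, Nia

Round 1 — Cal, Mo start repeating the rumor (initial).
Round 2 — checking thresholds:
  Ben: 1 of 4 neighbours ≥ 1, starts repeating the rumor.
  Eli: 1 of 3 neighbours < 3, below threshold.
  Fay: 1 of 2 neighbours < 2, below threshold.
  Gus: 1 of 3 neighbours < 2, below threshold.
  Hana: 1 of 6 neighbours < 5, below threshold.
  Nia: 1 of 3 neighbours ≥ 1, starts repeating the rumor.
  Pia: 1 of 4 neighbours < 3, below threshold.
Round 3 — checking thresholds:
  Eli: 2 of 3 neighbours < 3, below threshold.
  Fay: 2 of 2 neighbours ≥ 2, starts repeating the rumor.
  Gus: 1 of 3 neighbours < 2, below threshold.
  Hana: 3 of 6 neighbours < 5, below threshold.
  Pia: 2 of 4 neighbours < 3, below threshold.
Round 4 — no new spreads; cascade stops.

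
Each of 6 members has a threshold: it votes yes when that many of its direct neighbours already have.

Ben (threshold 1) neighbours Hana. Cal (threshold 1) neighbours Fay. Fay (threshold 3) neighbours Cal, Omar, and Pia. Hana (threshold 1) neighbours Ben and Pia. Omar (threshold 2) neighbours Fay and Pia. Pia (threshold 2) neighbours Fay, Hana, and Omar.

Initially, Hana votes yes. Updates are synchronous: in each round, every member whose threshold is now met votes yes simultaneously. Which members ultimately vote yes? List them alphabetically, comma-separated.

Ben, Hana

Round 1 — Hana votes yes (initial).
Round 2 — checking thresholds:
  Ben: 1 of 1 neighbours ≥ 1, votes yes.
  Pia: 1 of 3 neighbours < 2, not yet.
Round 3 — no new yes votes; cascade stops.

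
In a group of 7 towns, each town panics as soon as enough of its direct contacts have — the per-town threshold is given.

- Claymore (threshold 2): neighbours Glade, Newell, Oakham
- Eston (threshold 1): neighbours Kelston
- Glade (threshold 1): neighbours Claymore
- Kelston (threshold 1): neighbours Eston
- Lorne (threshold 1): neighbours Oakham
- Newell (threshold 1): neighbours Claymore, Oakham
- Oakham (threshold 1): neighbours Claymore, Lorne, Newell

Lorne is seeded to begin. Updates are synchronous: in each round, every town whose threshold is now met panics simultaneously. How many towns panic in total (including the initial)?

Round 1 — Lorne panics (initial).
Round 2 — checking thresholds:
  Oakham: 1 of 3 neighbours ≥ 1, panics.
Round 3 — checking thresholds:
  Claymore: 1 of 3 neighbours < 2, holds.
  Newell: 1 of 2 neighbours ≥ 1, panics.
Round 4 — checking thresholds:
  Claymore: 2 of 3 neighbours ≥ 2, panics.
Round 5 — checking thresholds:
  Glade: 1 of 1 neighbours ≥ 1, panics.
Round 6 — no new panics; cascade stops.

5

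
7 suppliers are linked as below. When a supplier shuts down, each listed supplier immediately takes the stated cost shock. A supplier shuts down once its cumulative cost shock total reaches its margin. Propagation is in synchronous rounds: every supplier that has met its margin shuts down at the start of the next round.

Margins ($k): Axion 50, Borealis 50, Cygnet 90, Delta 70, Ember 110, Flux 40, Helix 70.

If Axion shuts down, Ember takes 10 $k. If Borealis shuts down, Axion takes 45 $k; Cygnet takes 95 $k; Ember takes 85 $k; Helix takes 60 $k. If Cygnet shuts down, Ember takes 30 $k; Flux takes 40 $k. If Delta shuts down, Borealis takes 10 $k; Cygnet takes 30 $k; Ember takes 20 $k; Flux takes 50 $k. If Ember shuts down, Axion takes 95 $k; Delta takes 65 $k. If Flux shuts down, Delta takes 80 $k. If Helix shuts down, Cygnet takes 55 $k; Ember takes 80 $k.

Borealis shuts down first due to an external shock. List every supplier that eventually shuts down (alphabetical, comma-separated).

Axion, Borealis, Cygnet, Delta, Ember, Flux

Round 1 — Borealis shuts down (initial).
  Axion: +45 → 45 < 50
  Cygnet: +95 → 95 ≥ 90
  Ember: +85 → 85 < 110
  Helix: +60 → 60 < 70
Round 2 — Cygnet shuts down.
  Ember: +30 → 115 ≥ 110
  Flux: +40 → 40 ≥ 40
Round 3 — Ember, Flux shut down.
  Axion: +95 → 140 ≥ 50
  Delta: +65+80 → 145 ≥ 70
Round 4 — Axion, Delta shut down.
No further shutdowns.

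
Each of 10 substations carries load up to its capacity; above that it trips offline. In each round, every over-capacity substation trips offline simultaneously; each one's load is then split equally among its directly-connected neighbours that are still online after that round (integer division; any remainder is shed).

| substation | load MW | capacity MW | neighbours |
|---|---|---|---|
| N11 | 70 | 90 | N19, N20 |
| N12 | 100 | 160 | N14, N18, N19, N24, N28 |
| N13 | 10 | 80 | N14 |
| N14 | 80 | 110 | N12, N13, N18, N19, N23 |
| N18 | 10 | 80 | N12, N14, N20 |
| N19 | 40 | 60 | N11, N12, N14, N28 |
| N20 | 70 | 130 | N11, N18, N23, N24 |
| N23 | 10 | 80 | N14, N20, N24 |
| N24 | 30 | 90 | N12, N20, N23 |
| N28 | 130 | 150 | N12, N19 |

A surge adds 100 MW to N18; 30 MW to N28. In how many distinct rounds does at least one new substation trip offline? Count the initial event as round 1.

Round 1 — N18 at 110 > 80; N28 at 160 > 150. N18, N28 trip offline.
  N18 sheds 110 MW to N12, N14, N20: 36 each (2 lost).
    N12: 100+36 = 136 ≤ 160
    N14: 80+36 = 116 > 110
    N20: 70+36 = 106 ≤ 130
  N28 sheds 160 MW to N12, N19: 80 each.
    N12: 136+80 = 216 > 160
    N19: 40+80 = 120 > 60
Round 2 — N12, N14, N19 trip offline.
  N12 sheds 216 MW to N24: 216 each.
    N24: 30+216 = 246 > 90
  N14 sheds 116 MW to N13, N23: 58 each.
    N13: 10+58 = 68 ≤ 80
    N23: 10+58 = 68 ≤ 80
  N19 sheds 120 MW to N11: 120 each.
    N11: 70+120 = 190 > 90
Round 3 — N11, N24 trip offline.
  N11 sheds 190 MW to N20: 190 each.
    N20: 106+190 = 296 > 130
  N24 sheds 246 MW to N20, N23: 123 each.
    N20: 296+123 = 419 > 130
    N23: 68+123 = 191 > 80
Round 4 — N20, N23 trip offline.
  N20 sheds 419 MW: no online neighbours, lost.
  N23 sheds 191 MW: no online neighbours, lost.
No further trips.

4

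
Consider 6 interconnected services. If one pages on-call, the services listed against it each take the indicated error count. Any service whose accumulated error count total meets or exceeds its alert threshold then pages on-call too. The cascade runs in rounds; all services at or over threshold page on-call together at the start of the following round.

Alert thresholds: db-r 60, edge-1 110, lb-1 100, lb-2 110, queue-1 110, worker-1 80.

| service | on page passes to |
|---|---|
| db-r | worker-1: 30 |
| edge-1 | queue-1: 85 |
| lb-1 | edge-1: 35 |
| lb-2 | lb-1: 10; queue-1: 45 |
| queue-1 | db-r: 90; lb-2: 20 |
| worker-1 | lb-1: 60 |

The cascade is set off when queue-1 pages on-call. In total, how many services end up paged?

Round 1 — queue-1 pages on-call (initial).
  db-r: +90 → 90 ≥ 60
  lb-2: +20 → 20 < 110
Round 2 — db-r pages on-call.
  worker-1: +30 → 30 < 80
No further pages.

2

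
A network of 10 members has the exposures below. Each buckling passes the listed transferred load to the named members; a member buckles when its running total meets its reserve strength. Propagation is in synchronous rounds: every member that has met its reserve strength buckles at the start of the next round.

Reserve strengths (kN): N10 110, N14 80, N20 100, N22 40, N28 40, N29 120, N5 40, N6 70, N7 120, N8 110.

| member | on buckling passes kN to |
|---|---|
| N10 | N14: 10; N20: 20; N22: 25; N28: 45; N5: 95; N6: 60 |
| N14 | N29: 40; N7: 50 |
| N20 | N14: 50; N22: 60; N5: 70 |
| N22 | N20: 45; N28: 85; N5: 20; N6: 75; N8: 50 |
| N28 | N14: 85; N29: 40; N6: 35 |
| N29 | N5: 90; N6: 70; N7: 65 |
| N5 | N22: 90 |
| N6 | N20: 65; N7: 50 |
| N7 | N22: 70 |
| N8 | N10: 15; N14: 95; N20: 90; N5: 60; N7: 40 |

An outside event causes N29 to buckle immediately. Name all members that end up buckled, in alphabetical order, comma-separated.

N14, N20, N22, N28, N29, N5, N6, N7

Round 1 — N29 buckles (initial).
  N5: +90 → 90 ≥ 40
  N6: +70 → 70 ≥ 70
  N7: +65 → 65 < 120
Round 2 — N5, N6 buckle.
  N20: +65 → 65 < 100
  N22: +90 → 90 ≥ 40
  N7: +50 → 115 < 120
Round 3 — N22 buckles.
  N20: +45 → 110 ≥ 100
  N28: +85 → 85 ≥ 40
  N8: +50 → 50 < 110
Round 4 — N20, N28 buckle.
  N14: +50+85 → 135 ≥ 80
Round 5 — N14 buckles.
  N7: +50 → 165 ≥ 120
Round 6 — N7 buckles.
No further bucklings.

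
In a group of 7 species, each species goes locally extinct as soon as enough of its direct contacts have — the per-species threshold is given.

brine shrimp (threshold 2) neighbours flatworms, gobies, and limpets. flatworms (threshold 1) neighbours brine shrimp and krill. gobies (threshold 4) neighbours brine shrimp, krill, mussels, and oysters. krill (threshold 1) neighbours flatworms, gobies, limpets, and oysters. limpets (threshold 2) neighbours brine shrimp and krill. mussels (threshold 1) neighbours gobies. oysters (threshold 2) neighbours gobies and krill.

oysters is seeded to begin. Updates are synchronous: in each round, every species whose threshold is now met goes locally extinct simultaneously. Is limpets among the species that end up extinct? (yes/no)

Round 1 — oysters goes locally extinct (initial).
Round 2 — checking thresholds:
  gobies: 1 of 4 neighbours < 4, below threshold.
  krill: 1 of 4 neighbours ≥ 1, goes locally extinct.
Round 3 — checking thresholds:
  flatworms: 1 of 2 neighbours ≥ 1, goes locally extinct.
  gobies: 2 of 4 neighbours < 4, below threshold.
  limpets: 1 of 2 neighbours < 2, below threshold.
Round 4 — no new extinctions; cascade stops.

no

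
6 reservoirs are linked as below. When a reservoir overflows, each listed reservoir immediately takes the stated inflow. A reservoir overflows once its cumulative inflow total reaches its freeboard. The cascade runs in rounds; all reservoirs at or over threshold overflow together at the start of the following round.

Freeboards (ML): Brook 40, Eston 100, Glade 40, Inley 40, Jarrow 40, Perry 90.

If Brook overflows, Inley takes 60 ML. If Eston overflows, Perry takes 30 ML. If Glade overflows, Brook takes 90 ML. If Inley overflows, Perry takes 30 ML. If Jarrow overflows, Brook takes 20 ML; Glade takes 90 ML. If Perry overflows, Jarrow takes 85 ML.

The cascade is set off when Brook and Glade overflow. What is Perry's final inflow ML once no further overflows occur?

30

Round 1 — Brook, Glade overflow (initial).
  Inley: +60 → 60 ≥ 40
Round 2 — Inley overflows.
  Perry: +30 → 30 < 90
No further overflows.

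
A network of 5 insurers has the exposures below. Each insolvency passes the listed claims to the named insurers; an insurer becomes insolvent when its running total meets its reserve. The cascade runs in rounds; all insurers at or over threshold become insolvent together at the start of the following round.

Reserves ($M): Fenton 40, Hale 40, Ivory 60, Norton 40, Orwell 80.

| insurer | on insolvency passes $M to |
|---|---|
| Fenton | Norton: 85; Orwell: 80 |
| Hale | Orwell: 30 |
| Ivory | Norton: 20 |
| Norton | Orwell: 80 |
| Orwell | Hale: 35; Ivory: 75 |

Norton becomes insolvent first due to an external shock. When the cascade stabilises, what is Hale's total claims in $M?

Round 1 — Norton becomes insolvent (initial).
  Orwell: +80 → 80 ≥ 80
Round 2 — Orwell becomes insolvent.
  Hale: +35 → 35 < 40
  Ivory: +75 → 75 ≥ 60
Round 3 — Ivory becomes insolvent.
No further insolvencies.

35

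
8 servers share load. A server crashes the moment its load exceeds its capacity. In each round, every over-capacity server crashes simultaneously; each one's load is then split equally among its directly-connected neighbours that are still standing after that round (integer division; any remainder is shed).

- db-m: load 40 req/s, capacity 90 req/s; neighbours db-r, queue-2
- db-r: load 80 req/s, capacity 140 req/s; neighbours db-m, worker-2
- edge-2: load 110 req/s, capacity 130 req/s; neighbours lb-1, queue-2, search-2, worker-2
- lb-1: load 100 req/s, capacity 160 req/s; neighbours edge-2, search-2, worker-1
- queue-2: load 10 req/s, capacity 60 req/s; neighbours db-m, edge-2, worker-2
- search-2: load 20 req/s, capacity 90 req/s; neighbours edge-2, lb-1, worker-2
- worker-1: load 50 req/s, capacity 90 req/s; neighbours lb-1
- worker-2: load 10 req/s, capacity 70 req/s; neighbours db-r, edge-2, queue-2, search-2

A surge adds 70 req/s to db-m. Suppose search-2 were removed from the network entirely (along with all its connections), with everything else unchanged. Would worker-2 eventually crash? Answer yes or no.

yes

With search-2 removed:
Round 1 — db-m at 110 > 90. db-m crashes.
  db-m sheds 110 req/s to db-r, queue-2: 55 each.
    db-r: 80+55 = 135 ≤ 140
    queue-2: 10+55 = 65 > 60
Round 2 — queue-2 crashes.
  queue-2 sheds 65 req/s to edge-2, worker-2: 32 each (1 lost).
    edge-2: 110+32 = 142 > 130
    worker-2: 10+32 = 42 ≤ 70
Round 3 — edge-2 crashes.
  edge-2 sheds 142 req/s to lb-1, worker-2: 71 each.
    lb-1: 100+71 = 171 > 160
    worker-2: 42+71 = 113 > 70
Round 4 — lb-1, worker-2 crash.
  lb-1 sheds 171 req/s to worker-1: 171 each.
    worker-1: 50+171 = 221 > 90
  worker-2 sheds 113 req/s to db-r: 113 each.
    db-r: 135+113 = 248 > 140
Round 5 — db-r, worker-1 crash.
  db-r sheds 248 req/s: no online neighbours, lost.
  worker-1 sheds 221 req/s: no online neighbours, lost.
No further crashes.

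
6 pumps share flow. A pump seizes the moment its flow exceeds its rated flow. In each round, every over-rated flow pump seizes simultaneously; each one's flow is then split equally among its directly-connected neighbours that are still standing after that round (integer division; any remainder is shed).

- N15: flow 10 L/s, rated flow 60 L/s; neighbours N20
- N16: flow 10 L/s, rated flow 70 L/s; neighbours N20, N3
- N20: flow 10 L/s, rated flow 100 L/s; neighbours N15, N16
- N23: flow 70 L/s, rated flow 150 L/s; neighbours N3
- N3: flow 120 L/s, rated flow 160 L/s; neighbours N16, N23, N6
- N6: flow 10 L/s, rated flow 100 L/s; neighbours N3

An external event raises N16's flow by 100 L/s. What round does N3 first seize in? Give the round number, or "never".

Round 1 — N16 at 110 > 70. N16 seizes.
  N16 sheds 110 L/s to N20, N3: 55 each.
    N20: 10+55 = 65 ≤ 100
    N3: 120+55 = 175 > 160
Round 2 — N3 seizes.
  N3 sheds 175 L/s to N23, N6: 87 each (1 lost).
    N23: 70+87 = 157 > 150
    N6: 10+87 = 97 ≤ 100
Round 3 — N23 seizes.
  N23 sheds 157 L/s: no online neighbours, lost.
No further seizures.

2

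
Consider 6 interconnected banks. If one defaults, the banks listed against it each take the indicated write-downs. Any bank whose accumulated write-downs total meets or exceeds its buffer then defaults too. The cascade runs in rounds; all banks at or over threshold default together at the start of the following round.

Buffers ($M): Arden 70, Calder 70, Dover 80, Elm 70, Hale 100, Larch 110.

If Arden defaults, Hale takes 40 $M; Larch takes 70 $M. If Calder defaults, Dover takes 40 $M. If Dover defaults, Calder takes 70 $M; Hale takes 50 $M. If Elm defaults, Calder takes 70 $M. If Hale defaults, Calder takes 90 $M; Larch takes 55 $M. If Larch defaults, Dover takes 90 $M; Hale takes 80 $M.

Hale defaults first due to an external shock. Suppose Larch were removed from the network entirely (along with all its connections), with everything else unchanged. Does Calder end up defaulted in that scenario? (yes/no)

With Larch removed:
Round 1 — Hale defaults (initial).
  Calder: +90 → 90 ≥ 70
Round 2 — Calder defaults.
  Dover: +40 → 40 < 80
No further defaults.

yes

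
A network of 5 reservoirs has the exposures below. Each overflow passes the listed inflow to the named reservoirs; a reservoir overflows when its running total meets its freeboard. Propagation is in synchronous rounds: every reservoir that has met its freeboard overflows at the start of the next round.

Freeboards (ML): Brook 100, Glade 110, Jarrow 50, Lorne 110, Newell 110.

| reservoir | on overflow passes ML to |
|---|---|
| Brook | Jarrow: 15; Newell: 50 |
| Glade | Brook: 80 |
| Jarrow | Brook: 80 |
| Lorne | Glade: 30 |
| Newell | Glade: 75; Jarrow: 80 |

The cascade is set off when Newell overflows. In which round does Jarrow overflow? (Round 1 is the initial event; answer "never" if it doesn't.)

2

Round 1 — Newell overflows (initial).
  Glade: +75 → 75 < 110
  Jarrow: +80 → 80 ≥ 50
Round 2 — Jarrow overflows.
  Brook: +80 → 80 < 100
No further overflows.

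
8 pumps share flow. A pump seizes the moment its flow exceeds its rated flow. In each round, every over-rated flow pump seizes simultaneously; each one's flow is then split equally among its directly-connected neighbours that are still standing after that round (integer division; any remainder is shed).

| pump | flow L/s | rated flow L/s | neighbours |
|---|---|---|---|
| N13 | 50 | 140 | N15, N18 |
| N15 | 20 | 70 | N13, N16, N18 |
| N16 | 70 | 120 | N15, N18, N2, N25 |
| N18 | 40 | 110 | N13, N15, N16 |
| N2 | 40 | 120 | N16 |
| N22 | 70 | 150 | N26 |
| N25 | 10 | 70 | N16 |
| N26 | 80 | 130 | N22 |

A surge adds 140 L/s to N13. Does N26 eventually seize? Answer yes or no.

no

Round 1 — N13 at 190 > 140. N13 seizes.
  N13 sheds 190 L/s to N15, N18: 95 each.
    N15: 20+95 = 115 > 70
    N18: 40+95 = 135 > 110
Round 2 — N15, N18 seize.
  N15 sheds 115 L/s to N16: 115 each.
    N16: 70+115 = 185 > 120
  N18 sheds 135 L/s to N16: 135 each.
    N16: 185+135 = 320 > 120
Round 3 — N16 seizes.
  N16 sheds 320 L/s to N2, N25: 160 each.
    N2: 40+160 = 200 > 120
    N25: 10+160 = 170 > 70
Round 4 — N2, N25 seize.
  N2 sheds 200 L/s: no online neighbours, lost.
  N25 sheds 170 L/s: no online neighbours, lost.
No further seizures.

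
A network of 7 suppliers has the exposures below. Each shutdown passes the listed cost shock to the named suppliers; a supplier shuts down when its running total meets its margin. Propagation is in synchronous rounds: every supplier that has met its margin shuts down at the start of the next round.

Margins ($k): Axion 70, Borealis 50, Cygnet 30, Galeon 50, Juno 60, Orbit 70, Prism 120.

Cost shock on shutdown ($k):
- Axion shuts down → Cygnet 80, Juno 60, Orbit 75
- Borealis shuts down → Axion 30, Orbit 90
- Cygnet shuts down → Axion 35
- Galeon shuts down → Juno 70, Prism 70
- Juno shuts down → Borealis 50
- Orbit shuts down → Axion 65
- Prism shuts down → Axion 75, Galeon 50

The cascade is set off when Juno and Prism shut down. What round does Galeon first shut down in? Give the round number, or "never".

2

Round 1 — Juno, Prism shut down (initial).
  Axion: +75 → 75 ≥ 70
  Borealis: +50 → 50 ≥ 50
  Galeon: +50 → 50 ≥ 50
Round 2 — Axion, Borealis, Galeon shut down.
  Cygnet: +80 → 80 ≥ 30
  Orbit: +75+90 → 165 ≥ 70
Round 3 — Cygnet, Orbit shut down.
No further shutdowns.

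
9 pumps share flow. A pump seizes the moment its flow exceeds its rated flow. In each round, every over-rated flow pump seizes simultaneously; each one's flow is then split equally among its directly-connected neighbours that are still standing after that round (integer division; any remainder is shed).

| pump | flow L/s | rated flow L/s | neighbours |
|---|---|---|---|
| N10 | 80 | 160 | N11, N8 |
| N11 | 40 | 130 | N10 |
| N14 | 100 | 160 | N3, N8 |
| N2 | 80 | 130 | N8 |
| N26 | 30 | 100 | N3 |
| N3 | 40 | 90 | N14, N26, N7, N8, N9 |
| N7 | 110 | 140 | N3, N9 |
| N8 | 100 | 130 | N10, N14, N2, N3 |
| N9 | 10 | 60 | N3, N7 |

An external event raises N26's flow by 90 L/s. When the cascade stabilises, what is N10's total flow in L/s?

126

Round 1 — N26 at 120 > 100. N26 seizes.
  N26 sheds 120 L/s to N3: 120 each.
    N3: 40+120 = 160 > 90
Round 2 — N3 seizes.
  N3 sheds 160 L/s to N14, N7, N8, N9: 40 each.
    N14: 100+40 = 140 ≤ 160
    N7: 110+40 = 150 > 140
    N8: 100+40 = 140 > 130
    N9: 10+40 = 50 ≤ 60
Round 3 — N7, N8 seize.
  N7 sheds 150 L/s to N9: 150 each.
    N9: 50+150 = 200 > 60
  N8 sheds 140 L/s to N10, N14, N2: 46 each (2 lost).
    N10: 80+46 = 126 ≤ 160
    N14: 140+46 = 186 > 160
    N2: 80+46 = 126 ≤ 130
Round 4 — N14, N9 seize.
  N14 sheds 186 L/s: no online neighbours, lost.
  N9 sheds 200 L/s: no online neighbours, lost.
No further seizures.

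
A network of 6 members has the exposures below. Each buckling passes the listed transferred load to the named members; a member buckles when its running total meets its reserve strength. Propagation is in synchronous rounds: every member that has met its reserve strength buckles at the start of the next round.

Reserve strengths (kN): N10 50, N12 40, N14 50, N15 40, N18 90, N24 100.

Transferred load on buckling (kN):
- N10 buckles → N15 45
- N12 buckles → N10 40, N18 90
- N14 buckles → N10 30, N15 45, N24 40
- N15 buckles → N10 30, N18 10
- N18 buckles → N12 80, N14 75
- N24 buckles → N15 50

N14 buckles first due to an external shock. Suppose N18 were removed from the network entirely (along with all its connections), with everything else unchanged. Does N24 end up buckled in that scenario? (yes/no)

no

With N18 removed:
Round 1 — N14 buckles (initial).
  N10: +30 → 30 < 50
  N15: +45 → 45 ≥ 40
  N24: +40 → 40 < 100
Round 2 — N15 buckles.
  N10: +30 → 60 ≥ 50
Round 3 — N10 buckles.
No further bucklings.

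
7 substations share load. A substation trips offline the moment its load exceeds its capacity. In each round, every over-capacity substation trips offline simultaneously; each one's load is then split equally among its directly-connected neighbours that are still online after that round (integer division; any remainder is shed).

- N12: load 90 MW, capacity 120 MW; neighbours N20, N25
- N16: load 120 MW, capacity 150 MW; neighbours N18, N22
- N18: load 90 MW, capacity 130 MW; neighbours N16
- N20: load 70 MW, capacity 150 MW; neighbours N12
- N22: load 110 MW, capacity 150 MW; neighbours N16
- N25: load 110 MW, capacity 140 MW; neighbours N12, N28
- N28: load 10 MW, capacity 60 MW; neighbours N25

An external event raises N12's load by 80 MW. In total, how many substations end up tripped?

4

Round 1 — N12 at 170 > 120. N12 trips offline.
  N12 sheds 170 MW to N20, N25: 85 each.
    N20: 70+85 = 155 > 150
    N25: 110+85 = 195 > 140
Round 2 — N20, N25 trip offline.
  N20 sheds 155 MW: no online neighbours, lost.
  N25 sheds 195 MW to N28: 195 each.
    N28: 10+195 = 205 > 60
Round 3 — N28 trips offline.
  N28 sheds 205 MW: no online neighbours, lost.
No further trips.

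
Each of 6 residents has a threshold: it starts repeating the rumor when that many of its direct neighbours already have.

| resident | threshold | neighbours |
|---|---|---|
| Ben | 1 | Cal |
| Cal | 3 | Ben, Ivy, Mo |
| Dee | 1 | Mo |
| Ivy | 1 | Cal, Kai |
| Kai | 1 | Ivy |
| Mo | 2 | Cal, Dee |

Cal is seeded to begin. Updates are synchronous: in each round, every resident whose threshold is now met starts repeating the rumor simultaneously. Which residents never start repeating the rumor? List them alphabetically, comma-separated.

Dee, Mo

Round 1 — Cal starts repeating the rumor (initial).
Round 2 — checking thresholds:
  Ben: 1 of 1 neighbours ≥ 1, starts repeating the rumor.
  Ivy: 1 of 2 neighbours ≥ 1, starts repeating the rumor.
  Mo: 1 of 2 neighbours < 2, holds.
Round 3 — checking thresholds:
  Kai: 1 of 1 neighbours ≥ 1, starts repeating the rumor.
  Mo: 1 of 2 neighbours < 2, holds.
Round 4 — no new spreads; cascade stops.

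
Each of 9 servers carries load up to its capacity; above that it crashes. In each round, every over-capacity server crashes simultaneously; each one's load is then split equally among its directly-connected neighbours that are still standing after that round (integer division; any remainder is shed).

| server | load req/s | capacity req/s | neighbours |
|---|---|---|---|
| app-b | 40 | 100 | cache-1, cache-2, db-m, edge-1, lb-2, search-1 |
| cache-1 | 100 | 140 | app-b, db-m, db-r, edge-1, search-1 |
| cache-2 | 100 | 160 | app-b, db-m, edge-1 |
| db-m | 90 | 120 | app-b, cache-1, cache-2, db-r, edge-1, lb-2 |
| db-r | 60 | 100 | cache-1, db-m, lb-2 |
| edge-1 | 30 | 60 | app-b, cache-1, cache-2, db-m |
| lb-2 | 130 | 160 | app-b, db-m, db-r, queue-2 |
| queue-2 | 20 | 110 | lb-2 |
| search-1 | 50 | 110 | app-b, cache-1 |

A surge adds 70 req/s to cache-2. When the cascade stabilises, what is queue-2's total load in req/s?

Round 1 — cache-2 at 170 > 160. cache-2 crashes.
  cache-2 sheds 170 req/s to app-b, db-m, edge-1: 56 each (2 lost).
    app-b: 40+56 = 96 ≤ 100
    db-m: 90+56 = 146 > 120
    edge-1: 30+56 = 86 > 60
Round 2 — db-m, edge-1 crash.
  db-m sheds 146 req/s to app-b, cache-1, db-r, lb-2: 36 each (2 lost).
    app-b: 96+36 = 132 > 100
    cache-1: 100+36 = 136 ≤ 140
    db-r: 60+36 = 96 ≤ 100
    lb-2: 130+36 = 166 > 160
  edge-1 sheds 86 req/s to app-b, cache-1: 43 each.
    app-b: 132+43 = 175 > 100
    cache-1: 136+43 = 179 > 140
Round 3 — app-b, cache-1, lb-2 crash.
  app-b sheds 175 req/s to search-1: 175 each.
    search-1: 50+175 = 225 > 110
  cache-1 sheds 179 req/s to db-r, search-1: 89 each (1 lost).
    db-r: 96+89 = 185 > 100
    search-1: 225+89 = 314 > 110
  lb-2 sheds 166 req/s to db-r, queue-2: 83 each.
    db-r: 185+83 = 268 > 100
    queue-2: 20+83 = 103 ≤ 110
Round 4 — db-r, search-1 crash.
  db-r sheds 268 req/s: no online neighbours, lost.
  search-1 sheds 314 req/s: no online neighbours, lost.
No further crashes.

103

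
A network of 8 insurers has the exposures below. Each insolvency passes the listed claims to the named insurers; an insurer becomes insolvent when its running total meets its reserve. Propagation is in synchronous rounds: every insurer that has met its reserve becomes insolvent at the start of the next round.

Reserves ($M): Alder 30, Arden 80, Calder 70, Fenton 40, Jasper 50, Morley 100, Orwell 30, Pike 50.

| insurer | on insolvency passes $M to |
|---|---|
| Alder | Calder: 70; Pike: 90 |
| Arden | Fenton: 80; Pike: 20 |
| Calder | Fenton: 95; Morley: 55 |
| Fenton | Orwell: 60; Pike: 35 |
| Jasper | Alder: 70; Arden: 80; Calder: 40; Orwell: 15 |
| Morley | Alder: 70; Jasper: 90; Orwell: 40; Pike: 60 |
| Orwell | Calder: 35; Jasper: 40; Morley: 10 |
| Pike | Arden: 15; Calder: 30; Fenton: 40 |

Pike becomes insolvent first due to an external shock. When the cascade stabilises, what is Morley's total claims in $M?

10

Round 1 — Pike becomes insolvent (initial).
  Arden: +15 → 15 < 80
  Calder: +30 → 30 < 70
  Fenton: +40 → 40 ≥ 40
Round 2 — Fenton becomes insolvent.
  Orwell: +60 → 60 ≥ 30
Round 3 — Orwell becomes insolvent.
  Calder: +35 → 65 < 70
  Jasper: +40 → 40 < 50
  Morley: +10 → 10 < 100
No further insolvencies.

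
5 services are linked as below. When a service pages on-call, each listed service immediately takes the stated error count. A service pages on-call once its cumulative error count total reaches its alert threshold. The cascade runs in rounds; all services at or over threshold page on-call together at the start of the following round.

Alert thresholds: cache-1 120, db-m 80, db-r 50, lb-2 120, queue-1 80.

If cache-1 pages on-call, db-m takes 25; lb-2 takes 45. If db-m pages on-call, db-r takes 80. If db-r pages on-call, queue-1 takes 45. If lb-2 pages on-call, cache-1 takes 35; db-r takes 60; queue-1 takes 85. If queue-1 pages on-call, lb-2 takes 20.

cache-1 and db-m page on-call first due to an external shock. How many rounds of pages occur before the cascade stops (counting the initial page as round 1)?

Round 1 — cache-1, db-m page on-call (initial).
  db-r: +80 → 80 ≥ 50
  lb-2: +45 → 45 < 120
Round 2 — db-r pages on-call.
  queue-1: +45 → 45 < 80
No further pages.

2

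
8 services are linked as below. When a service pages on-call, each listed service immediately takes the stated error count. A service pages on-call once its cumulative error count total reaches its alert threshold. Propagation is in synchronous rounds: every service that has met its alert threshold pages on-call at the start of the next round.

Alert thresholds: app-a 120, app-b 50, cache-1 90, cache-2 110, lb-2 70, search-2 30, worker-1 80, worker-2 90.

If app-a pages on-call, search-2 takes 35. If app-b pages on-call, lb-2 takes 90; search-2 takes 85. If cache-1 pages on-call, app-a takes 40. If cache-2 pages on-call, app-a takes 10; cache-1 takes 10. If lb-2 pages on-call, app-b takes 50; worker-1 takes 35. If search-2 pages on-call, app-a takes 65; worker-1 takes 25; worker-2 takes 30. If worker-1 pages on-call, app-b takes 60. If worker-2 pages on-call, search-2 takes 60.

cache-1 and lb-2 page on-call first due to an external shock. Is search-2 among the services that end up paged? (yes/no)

Round 1 — cache-1, lb-2 page on-call (initial).
  app-a: +40 → 40 < 120
  app-b: +50 → 50 ≥ 50
  worker-1: +35 → 35 < 80
Round 2 — app-b pages on-call.
  search-2: +85 → 85 ≥ 30
Round 3 — search-2 pages on-call.
  app-a: +65 → 105 < 120
  worker-1: +25 → 60 < 80
  worker-2: +30 → 30 < 90
No further pages.

yes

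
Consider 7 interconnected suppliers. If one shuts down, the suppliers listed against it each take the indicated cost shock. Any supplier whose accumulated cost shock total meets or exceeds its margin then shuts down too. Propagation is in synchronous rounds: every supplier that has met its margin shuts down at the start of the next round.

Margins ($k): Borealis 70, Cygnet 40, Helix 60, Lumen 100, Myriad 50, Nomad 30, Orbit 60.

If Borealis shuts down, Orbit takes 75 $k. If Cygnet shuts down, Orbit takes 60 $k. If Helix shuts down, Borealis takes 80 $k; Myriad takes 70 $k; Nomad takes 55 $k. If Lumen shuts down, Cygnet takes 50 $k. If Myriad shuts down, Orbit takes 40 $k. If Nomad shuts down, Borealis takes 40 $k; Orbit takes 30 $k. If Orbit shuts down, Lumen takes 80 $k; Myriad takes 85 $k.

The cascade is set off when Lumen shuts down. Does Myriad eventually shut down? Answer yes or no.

Round 1 — Lumen shuts down (initial).
  Cygnet: +50 → 50 ≥ 40
Round 2 — Cygnet shuts down.
  Orbit: +60 → 60 ≥ 60
Round 3 — Orbit shuts down.
  Myriad: +85 → 85 ≥ 50
Round 4 — Myriad shuts down.
No further shutdowns.

yes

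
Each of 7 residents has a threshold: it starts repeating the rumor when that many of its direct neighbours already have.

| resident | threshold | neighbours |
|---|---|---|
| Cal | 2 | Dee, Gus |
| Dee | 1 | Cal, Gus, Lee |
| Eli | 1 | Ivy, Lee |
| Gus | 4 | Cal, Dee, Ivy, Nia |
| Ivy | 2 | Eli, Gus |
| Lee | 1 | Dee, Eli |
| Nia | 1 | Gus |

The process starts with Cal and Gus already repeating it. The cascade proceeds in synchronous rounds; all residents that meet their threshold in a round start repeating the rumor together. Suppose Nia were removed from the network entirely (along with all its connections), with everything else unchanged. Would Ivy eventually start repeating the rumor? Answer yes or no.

yes

With Nia removed:
Round 1 — Cal, Gus start repeating the rumor (initial).
Round 2 — checking thresholds:
  Dee: 2 of 3 neighbours ≥ 1, starts repeating the rumor.
  Ivy: 1 of 2 neighbours < 2, holds.
Round 3 — checking thresholds:
  Ivy: 1 of 2 neighbours < 2, holds.
  Lee: 1 of 2 neighbours ≥ 1, starts repeating the rumor.
Round 4 — checking thresholds:
  Eli: 1 of 2 neighbours ≥ 1, starts repeating the rumor.
  Ivy: 1 of 2 neighbours < 2, holds.
Round 5 — checking thresholds:
  Ivy: 2 of 2 neighbours ≥ 2, starts repeating the rumor.
Round 6 — no new spreads; cascade stops.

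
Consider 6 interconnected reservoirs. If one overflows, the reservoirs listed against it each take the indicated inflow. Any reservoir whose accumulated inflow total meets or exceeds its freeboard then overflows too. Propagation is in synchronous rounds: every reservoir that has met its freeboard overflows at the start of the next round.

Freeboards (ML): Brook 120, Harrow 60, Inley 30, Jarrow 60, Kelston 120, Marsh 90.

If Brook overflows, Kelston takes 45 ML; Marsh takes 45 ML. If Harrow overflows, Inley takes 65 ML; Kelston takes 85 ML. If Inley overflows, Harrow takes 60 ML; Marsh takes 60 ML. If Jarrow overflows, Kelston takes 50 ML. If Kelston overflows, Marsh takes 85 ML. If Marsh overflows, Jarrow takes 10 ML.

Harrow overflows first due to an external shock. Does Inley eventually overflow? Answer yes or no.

Round 1 — Harrow overflows (initial).
  Inley: +65 → 65 ≥ 30
  Kelston: +85 → 85 < 120
Round 2 — Inley overflows.
  Marsh: +60 → 60 < 90
No further overflows.

yes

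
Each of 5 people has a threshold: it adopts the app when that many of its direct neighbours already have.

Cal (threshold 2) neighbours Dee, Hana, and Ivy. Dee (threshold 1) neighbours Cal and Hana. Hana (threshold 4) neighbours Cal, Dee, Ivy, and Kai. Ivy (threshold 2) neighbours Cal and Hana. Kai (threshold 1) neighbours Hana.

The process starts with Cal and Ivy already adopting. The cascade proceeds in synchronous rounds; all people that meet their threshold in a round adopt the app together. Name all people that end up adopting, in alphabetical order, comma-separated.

Cal, Dee, Ivy

Round 1 — Cal, Ivy adopt the app (initial).
Round 2 — checking thresholds:
  Dee: 1 of 2 neighbours ≥ 1, adopts the app.
  Hana: 2 of 4 neighbours < 4, holds.
Round 3 — no new adoptions; cascade stops.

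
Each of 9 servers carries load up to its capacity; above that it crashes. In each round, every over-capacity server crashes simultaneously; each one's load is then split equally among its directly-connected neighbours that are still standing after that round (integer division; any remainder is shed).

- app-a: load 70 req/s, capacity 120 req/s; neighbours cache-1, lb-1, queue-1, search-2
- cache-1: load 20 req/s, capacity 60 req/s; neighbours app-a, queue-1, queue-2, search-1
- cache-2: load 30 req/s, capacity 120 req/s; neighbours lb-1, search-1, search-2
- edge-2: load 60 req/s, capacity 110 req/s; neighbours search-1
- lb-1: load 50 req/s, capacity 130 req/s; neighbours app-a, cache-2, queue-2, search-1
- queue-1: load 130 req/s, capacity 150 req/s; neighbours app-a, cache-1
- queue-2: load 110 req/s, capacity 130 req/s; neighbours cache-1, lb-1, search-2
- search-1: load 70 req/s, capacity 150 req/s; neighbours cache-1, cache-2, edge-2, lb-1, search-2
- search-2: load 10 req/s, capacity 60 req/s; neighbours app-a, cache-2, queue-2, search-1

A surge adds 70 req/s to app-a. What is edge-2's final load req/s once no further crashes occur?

Round 1 — app-a at 140 > 120. app-a crashes.
  app-a sheds 140 req/s to cache-1, lb-1, queue-1, search-2: 35 each.
    cache-1: 20+35 = 55 ≤ 60
    lb-1: 50+35 = 85 ≤ 130
    queue-1: 130+35 = 165 > 150
    search-2: 10+35 = 45 ≤ 60
Round 2 — queue-1 crashes.
  queue-1 sheds 165 req/s to cache-1: 165 each.
    cache-1: 55+165 = 220 > 60
Round 3 — cache-1 crashes.
  cache-1 sheds 220 req/s to queue-2, search-1: 110 each.
    queue-2: 110+110 = 220 > 130
    search-1: 70+110 = 180 > 150
Round 4 — queue-2, search-1 crash.
  queue-2 sheds 220 req/s to lb-1, search-2: 110 each.
    lb-1: 85+110 = 195 > 130
    search-2: 45+110 = 155 > 60
  search-1 sheds 180 req/s to cache-2, edge-2, lb-1, search-2: 45 each.
    cache-2: 30+45 = 75 ≤ 120
    edge-2: 60+45 = 105 ≤ 110
    lb-1: 195+45 = 240 > 130
    search-2: 155+45 = 200 > 60
Round 5 — lb-1, search-2 crash.
  lb-1 sheds 240 req/s to cache-2: 240 each.
    cache-2: 75+240 = 315 > 120
  search-2 sheds 200 req/s to cache-2: 200 each.
    cache-2: 315+200 = 515 > 120
Round 6 — cache-2 crashes.
  cache-2 sheds 515 req/s: no online neighbours, lost.
No further crashes.

105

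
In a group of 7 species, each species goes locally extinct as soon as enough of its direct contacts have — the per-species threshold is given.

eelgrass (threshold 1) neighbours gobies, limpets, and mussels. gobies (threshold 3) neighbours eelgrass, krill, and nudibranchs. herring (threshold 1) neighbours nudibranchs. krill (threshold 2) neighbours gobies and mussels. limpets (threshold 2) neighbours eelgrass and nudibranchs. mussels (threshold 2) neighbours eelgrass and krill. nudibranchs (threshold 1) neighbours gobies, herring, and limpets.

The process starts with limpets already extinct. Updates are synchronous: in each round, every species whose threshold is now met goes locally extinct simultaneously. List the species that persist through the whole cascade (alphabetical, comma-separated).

gobies, krill, mussels

Round 1 — limpets goes locally extinct (initial).
Round 2 — checking thresholds:
  eelgrass: 1 of 3 neighbours ≥ 1, goes locally extinct.
  nudibranchs: 1 of 3 neighbours ≥ 1, goes locally extinct.
Round 3 — checking thresholds:
  gobies: 2 of 3 neighbours < 3, not yet.
  herring: 1 of 1 neighbours ≥ 1, goes locally extinct.
  mussels: 1 of 2 neighbours < 2, not yet.
Round 4 — no new extinctions; cascade stops.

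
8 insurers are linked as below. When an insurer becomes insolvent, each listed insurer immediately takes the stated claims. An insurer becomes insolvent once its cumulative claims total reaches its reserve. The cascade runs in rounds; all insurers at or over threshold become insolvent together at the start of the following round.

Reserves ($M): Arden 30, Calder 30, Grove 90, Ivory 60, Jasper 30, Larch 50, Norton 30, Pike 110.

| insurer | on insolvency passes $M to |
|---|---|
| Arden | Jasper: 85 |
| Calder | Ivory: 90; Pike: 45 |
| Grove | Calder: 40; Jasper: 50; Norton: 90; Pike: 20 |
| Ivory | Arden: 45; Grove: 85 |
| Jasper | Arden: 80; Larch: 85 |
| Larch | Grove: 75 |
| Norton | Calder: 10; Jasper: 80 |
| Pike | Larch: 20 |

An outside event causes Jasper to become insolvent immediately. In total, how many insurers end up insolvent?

3

Round 1 — Jasper becomes insolvent (initial).
  Arden: +80 → 80 ≥ 30
  Larch: +85 → 85 ≥ 50
Round 2 — Arden, Larch become insolvent.
  Grove: +75 → 75 < 90
No further insolvencies.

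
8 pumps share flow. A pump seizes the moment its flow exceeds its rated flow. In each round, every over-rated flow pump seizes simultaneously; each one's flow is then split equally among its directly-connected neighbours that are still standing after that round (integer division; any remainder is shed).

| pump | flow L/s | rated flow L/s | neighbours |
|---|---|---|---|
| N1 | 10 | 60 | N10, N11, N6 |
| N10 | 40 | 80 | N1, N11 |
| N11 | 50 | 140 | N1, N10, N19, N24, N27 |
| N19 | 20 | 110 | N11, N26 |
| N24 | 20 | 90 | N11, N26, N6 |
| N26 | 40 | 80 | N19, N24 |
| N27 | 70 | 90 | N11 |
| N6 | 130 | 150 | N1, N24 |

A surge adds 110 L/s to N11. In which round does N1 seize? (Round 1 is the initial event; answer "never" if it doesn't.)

Round 1 — N11 at 160 > 140. N11 seizes.
  N11 sheds 160 L/s to N1, N10, N19, N24, N27: 32 each.
    N1: 10+32 = 42 ≤ 60
    N10: 40+32 = 72 ≤ 80
    N19: 20+32 = 52 ≤ 110
    N24: 20+32 = 52 ≤ 90
    N27: 70+32 = 102 > 90
Round 2 — N27 seizes.
  N27 sheds 102 L/s: no online neighbours, lost.
No further seizures.

never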